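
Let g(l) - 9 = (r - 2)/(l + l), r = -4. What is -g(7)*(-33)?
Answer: 1980/7 ≈ 282.86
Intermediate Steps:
g(l) = 9 - 3/l (g(l) = 9 + (-4 - 2)/(l + l) = 9 - 6*1/(2*l) = 9 - 3/l)
-g(7)*(-33) = -(9 - 3/7)*(-33) = -1*60/7*(-33) = -60/7*(-33) = 1980/7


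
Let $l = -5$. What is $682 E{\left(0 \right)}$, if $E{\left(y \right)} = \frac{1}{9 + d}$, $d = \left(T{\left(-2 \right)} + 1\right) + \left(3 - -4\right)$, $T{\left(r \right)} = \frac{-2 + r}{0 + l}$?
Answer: $\frac{3410}{89} \approx 38.315$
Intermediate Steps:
$T{\left(r \right)} = \frac{2}{5} - \frac{r}{5}$ ($T{\left(r \right)} = \frac{-2 + r}{0 - 5} = \frac{-2 + r}{-5} = \left(-2 + r\right) \left(- \frac{1}{5}\right) = \frac{2}{5} - \frac{r}{5}$)
$d = \frac{44}{5}$ ($d = \left(\left(\frac{2}{5} - - \frac{2}{5}\right) + 1\right) + \left(3 - -4\right) = \left(\left(\frac{2}{5} + \frac{2}{5}\right) + 1\right) + \left(3 + 4\right) = \left(\frac{4}{5} + 1\right) + 7 = \frac{9}{5} + 7 = \frac{44}{5} \approx 8.8$)
$E{\left(y \right)} = \frac{5}{89}$ ($E{\left(y \right)} = \frac{1}{9 + \frac{44}{5}} = \frac{1}{\frac{89}{5}} = \frac{5}{89}$)
$682 E{\left(0 \right)} = 682 \cdot \frac{5}{89} = \frac{3410}{89}$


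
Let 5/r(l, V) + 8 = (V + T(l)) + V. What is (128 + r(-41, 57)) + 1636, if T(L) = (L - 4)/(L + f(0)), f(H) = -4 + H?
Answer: 188753/107 ≈ 1764.0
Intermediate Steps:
T(L) = 1 (T(L) = (L - 4)/(L + (-4 + 0)) = (-4 + L)/(L - 4) = (-4 + L)/(-4 + L) = 1)
r(l, V) = 5/(-7 + 2*V) (r(l, V) = 5/(-8 + ((V + 1) + V)) = 5/(-8 + ((1 + V) + V)) = 5/(-8 + (1 + 2*V)) = 5/(-7 + 2*V))
(128 + r(-41, 57)) + 1636 = (128 + 5/(-7 + 2*57)) + 1636 = (128 + 5/(-7 + 114)) + 1636 = (128 + 5/107) + 1636 = 13701/107 + 1636 = 188753/107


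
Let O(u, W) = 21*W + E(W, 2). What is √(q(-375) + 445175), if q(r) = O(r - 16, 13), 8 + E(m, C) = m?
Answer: √445453 ≈ 667.42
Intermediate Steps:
E(m, C) = -8 + m
O(u, W) = -8 + 22*W (O(u, W) = 21*W + (-8 + W) = -8 + 22*W)
q(r) = 278 (q(r) = -8 + 22*13 = -8 + 286 = 278)
√(q(-375) + 445175) = √(278 + 445175) = √445453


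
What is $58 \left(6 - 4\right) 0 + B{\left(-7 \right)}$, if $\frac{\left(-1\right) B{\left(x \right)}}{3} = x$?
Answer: $21$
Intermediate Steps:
$B{\left(x \right)} = - 3 x$
$58 \left(6 - 4\right) 0 + B{\left(-7 \right)} = 58 \left(6 - 4\right) 0 - -21 = 58 \cdot 2 \cdot 0 + 21 = 58 \cdot 0 + 21 = 0 + 21 = 21$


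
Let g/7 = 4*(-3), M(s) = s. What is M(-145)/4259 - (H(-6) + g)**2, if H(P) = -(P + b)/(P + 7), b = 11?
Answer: -33735684/4259 ≈ -7921.0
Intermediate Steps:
g = -84 (g = 7*(4*(-3)) = 7*(-12) = -84)
H(P) = -(11 + P)/(7 + P) (H(P) = -(P + 11)/(P + 7) = -(11 + P)/(7 + P))
M(-145)/4259 - (H(-6) + g)**2 = -145/4259 - ((-11 - 1*(-6))/(7 - 6) - 84)**2 = -145*1/4259 - ((-11 + 6)/1 - 84)**2 = -145/4259 - (1*(-5) - 84)**2 = -145/4259 - (-5 - 84)**2 = -145/4259 - 1*(-89)**2 = -145/4259 - 1*7921 = -145/4259 - 7921 = -33735684/4259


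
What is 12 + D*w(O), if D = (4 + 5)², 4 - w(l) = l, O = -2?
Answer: 498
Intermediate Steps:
w(l) = 4 - l
D = 81 (D = 9² = 81)
12 + D*w(O) = 12 + 81*(4 - 1*(-2)) = 12 + 81*(4 + 2) = 12 + 81*6 = 12 + 486 = 498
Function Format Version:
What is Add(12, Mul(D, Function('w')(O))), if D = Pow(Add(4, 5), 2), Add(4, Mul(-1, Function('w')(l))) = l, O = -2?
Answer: 498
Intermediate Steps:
Function('w')(l) = Add(4, Mul(-1, l))
D = 81 (D = Pow(9, 2) = 81)
Add(12, Mul(D, Function('w')(O))) = Add(12, Mul(81, Add(4, Mul(-1, -2)))) = Add(12, Mul(81, Add(4, 2))) = Add(12, Mul(81, 6)) = Add(12, 486) = 498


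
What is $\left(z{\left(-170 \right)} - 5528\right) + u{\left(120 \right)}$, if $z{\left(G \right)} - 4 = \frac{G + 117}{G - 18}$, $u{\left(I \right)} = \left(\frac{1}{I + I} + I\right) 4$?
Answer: $- \frac{7111619}{1410} \approx -5043.7$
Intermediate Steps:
$u{\left(I \right)} = \frac{2}{I} + 4 I$ ($u{\left(I \right)} = \left(\frac{1}{2 I} + I\right) 4 = \left(I + \frac{1}{2 I}\right) 4 = \frac{2}{I} + 4 I$)
$z{\left(G \right)} = 4 + \frac{117 + G}{-18 + G}$ ($z{\left(G \right)} = 4 + \frac{G + 117}{G - 18} = 4 + \frac{117 + G}{G - 18} = 4 + \frac{117 + G}{-18 + G}$)
$\left(z{\left(-170 \right)} - 5528\right) + u{\left(120 \right)} = \left(\frac{5 \left(9 - 170\right)}{-18 - 170} - 5528\right) + \left(\frac{2}{120} + 4 \cdot 120\right) = \left(5 \frac{1}{-188} \left(-161\right) - 5528\right) + \left(2 \cdot \frac{1}{120} + 480\right) = \left(5 \left(- \frac{1}{188}\right) \left(-161\right) - 5528\right) + \left(\frac{1}{60} + 480\right) = \left(\frac{805}{188} - 5528\right) + \frac{28801}{60} = - \frac{1038459}{188} + \frac{28801}{60} = - \frac{7111619}{1410}$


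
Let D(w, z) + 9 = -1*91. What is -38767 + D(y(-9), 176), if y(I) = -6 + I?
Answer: -38867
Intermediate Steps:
D(w, z) = -100 (D(w, z) = -9 - 1*91 = -9 - 91 = -100)
-38767 + D(y(-9), 176) = -38767 - 100 = -38867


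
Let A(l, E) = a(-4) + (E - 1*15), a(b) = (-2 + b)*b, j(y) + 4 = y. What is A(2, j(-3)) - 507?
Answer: -505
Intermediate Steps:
j(y) = -4 + y
a(b) = b*(-2 + b)
A(l, E) = 9 + E (A(l, E) = -4*(-2 - 4) + (E - 1*15) = -4*(-6) + (E - 15) = 24 + (-15 + E) = 9 + E)
A(2, j(-3)) - 507 = (9 + (-4 - 3)) - 507 = (9 - 7) - 507 = 2 - 507 = -505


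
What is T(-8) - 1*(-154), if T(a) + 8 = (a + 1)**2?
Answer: 195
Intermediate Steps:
T(a) = -8 + (1 + a)**2 (T(a) = -8 + (a + 1)**2 = -8 + (1 + a)**2)
T(-8) - 1*(-154) = (-8 + (1 - 8)**2) - 1*(-154) = (-8 + (-7)**2) + 154 = (-8 + 49) + 154 = 41 + 154 = 195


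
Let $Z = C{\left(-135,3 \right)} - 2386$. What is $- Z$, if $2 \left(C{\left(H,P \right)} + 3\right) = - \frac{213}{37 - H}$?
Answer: $\frac{822029}{344} \approx 2389.6$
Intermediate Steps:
$C{\left(H,P \right)} = -3 - \frac{213}{2 \left(37 - H\right)}$ ($C{\left(H,P \right)} = -3 + \frac{\left(-213\right) \frac{1}{37 - H}}{2} = -3 - \frac{213}{2 \left(37 - H\right)}$)
$Z = - \frac{822029}{344}$ ($Z = \frac{3 \left(145 - -270\right)}{2 \left(-37 - 135\right)} - 2386 = \frac{3 \left(145 + 270\right)}{2 \left(-172\right)} - 2386 = \frac{3}{2} \left(- \frac{1}{172}\right) 415 - 2386 = - \frac{1245}{344} - 2386 = - \frac{822029}{344} \approx -2389.6$)
$- Z = \left(-1\right) \left(- \frac{822029}{344}\right) = \frac{822029}{344}$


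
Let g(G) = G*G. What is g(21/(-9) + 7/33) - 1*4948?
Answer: -5383472/1089 ≈ -4943.5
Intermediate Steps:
g(G) = G²
g(21/(-9) + 7/33) - 1*4948 = (21/(-9) + 7/33)² - 1*4948 = (21*(-⅑) + 7*(1/33))² - 4948 = (-7/3 + 7/33)² - 4948 = (-70/33)² - 4948 = 4900/1089 - 4948 = -5383472/1089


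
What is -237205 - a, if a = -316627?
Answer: 79422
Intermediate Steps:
-237205 - a = -237205 - 1*(-316627) = -237205 + 316627 = 79422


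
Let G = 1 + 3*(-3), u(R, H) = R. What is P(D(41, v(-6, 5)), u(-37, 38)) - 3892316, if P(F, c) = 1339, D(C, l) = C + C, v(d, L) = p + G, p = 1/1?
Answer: -3890977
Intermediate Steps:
p = 1
G = -8 (G = 1 - 9 = -8)
v(d, L) = -7 (v(d, L) = 1 - 8 = -7)
D(C, l) = 2*C
P(D(41, v(-6, 5)), u(-37, 38)) - 3892316 = 1339 - 3892316 = -3890977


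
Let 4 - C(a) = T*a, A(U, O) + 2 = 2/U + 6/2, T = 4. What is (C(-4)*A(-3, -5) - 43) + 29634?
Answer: 88793/3 ≈ 29598.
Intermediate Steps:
A(U, O) = 1 + 2/U (A(U, O) = -2 + (2/U + 6/2) = -2 + (2/U + 6*(½)) = -2 + (2/U + 3) = -2 + (3 + 2/U) = 1 + 2/U)
C(a) = 4 - 4*a
(C(-4)*A(-3, -5) - 43) + 29634 = ((4 - 4*(-4))*((2 - 3)/(-3)) - 43) + 29634 = ((4 + 16)*(-⅓*(-1)) - 43) + 29634 = (20*(⅓) - 43) + 29634 = (20/3 - 43) + 29634 = -109/3 + 29634 = 88793/3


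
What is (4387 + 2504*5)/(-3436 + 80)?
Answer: -16907/3356 ≈ -5.0378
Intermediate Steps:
(4387 + 2504*5)/(-3436 + 80) = (4387 + 12520)/(-3356) = 16907*(-1/3356) = -16907/3356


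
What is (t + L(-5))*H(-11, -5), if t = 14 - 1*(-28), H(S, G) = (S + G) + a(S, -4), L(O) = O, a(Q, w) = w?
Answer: -740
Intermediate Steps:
H(S, G) = -4 + G + S (H(S, G) = (S + G) - 4 = (G + S) - 4 = -4 + G + S)
t = 42 (t = 14 + 28 = 42)
(t + L(-5))*H(-11, -5) = (42 - 5)*(-4 - 5 - 11) = 37*(-20) = -740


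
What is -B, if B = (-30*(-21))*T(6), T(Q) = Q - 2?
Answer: -2520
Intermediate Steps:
T(Q) = -2 + Q
B = 2520 (B = (-30*(-21))*(-2 + 6) = 630*4 = 2520)
-B = -1*2520 = -2520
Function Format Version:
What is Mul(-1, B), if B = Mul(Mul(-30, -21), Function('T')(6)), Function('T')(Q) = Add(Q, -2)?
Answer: -2520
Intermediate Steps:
Function('T')(Q) = Add(-2, Q)
B = 2520 (B = Mul(Mul(-30, -21), Add(-2, 6)) = Mul(630, 4) = 2520)
Mul(-1, B) = Mul(-1, 2520) = -2520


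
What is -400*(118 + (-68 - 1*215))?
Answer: 66000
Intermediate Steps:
-400*(118 + (-68 - 1*215)) = -400*(118 + (-68 - 215)) = -400*(118 - 283) = -400*(-165) = 66000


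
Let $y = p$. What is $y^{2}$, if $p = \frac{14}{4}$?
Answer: $\frac{49}{4} \approx 12.25$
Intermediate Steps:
$p = \frac{7}{2}$ ($p = 14 \cdot \frac{1}{4} = \frac{7}{2} \approx 3.5$)
$y = \frac{7}{2} \approx 3.5$
$y^{2} = \left(\frac{7}{2}\right)^{2} = \frac{49}{4}$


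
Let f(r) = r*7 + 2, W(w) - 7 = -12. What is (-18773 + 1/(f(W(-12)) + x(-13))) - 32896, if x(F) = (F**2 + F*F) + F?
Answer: -15087347/292 ≈ -51669.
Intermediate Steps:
W(w) = -5 (W(w) = 7 - 12 = -5)
f(r) = 2 + 7*r (f(r) = 7*r + 2 = 2 + 7*r)
x(F) = F + 2*F**2 (x(F) = (F**2 + F**2) + F = 2*F**2 + F = F + 2*F**2)
(-18773 + 1/(f(W(-12)) + x(-13))) - 32896 = (-18773 + 1/((2 + 7*(-5)) - 13*(1 + 2*(-13)))) - 32896 = (-18773 + 1/((2 - 35) - 13*(1 - 26))) - 32896 = (-18773 + 1/(-33 - 13*(-25))) - 32896 = (-18773 + 1/(-33 + 325)) - 32896 = (-18773 + 1/292) - 32896 = -5481715/292 - 32896 = -15087347/292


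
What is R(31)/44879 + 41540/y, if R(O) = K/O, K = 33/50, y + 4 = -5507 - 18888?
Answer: -2889623367833/1697254217550 ≈ -1.7025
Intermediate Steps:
y = -24399 (y = -4 + (-5507 - 18888) = -4 - 24395 = -24399)
K = 33/50 (K = 33*(1/50) = 33/50 ≈ 0.66000)
R(O) = 33/(50*O)
R(31)/44879 + 41540/y = ((33/50)/31)/44879 + 41540/(-24399) = ((33/50)*(1/31))*(1/44879) + 41540*(-1/24399) = (33/1550)*(1/44879) - 41540/24399 = 33/69562450 - 41540/24399 = -2889623367833/1697254217550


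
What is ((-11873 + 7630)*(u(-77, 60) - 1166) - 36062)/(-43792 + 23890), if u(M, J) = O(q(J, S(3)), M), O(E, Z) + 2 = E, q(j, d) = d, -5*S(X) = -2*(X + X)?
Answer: -12273947/49755 ≈ -246.69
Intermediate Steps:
S(X) = 4*X/5 (S(X) = -(-2)*(X + X)/5 = -(-2)*2*X/5 = -(-4)*X/5 = 4*X/5)
O(E, Z) = -2 + E
u(M, J) = ⅖ (u(M, J) = -2 + (⅘)*3 = -2 + 12/5 = ⅖)
((-11873 + 7630)*(u(-77, 60) - 1166) - 36062)/(-43792 + 23890) = ((-11873 + 7630)*(⅖ - 1166) - 36062)/(-43792 + 23890) = (-4243*(-5828/5) - 36062)/(-19902) = (24728204/5 - 36062)*(-1/19902) = (24547894/5)*(-1/19902) = -12273947/49755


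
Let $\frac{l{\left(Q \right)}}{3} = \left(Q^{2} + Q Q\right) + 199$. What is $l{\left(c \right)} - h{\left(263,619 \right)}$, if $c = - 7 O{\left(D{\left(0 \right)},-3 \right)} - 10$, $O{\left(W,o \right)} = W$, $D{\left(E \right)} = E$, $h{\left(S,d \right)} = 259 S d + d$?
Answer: $-42163845$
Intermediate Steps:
$h{\left(S,d \right)} = d + 259 S d$ ($h{\left(S,d \right)} = 259 S d + d = d + 259 S d$)
$c = -10$ ($c = \left(-7\right) 0 - 10 = 0 - 10 = -10$)
$l{\left(Q \right)} = 597 + 6 Q^{2}$ ($l{\left(Q \right)} = 3 \left(\left(Q^{2} + Q Q\right) + 199\right) = 3 \left(\left(Q^{2} + Q^{2}\right) + 199\right) = 3 \left(2 Q^{2} + 199\right) = 3 \left(199 + 2 Q^{2}\right) = 597 + 6 Q^{2}$)
$l{\left(c \right)} - h{\left(263,619 \right)} = \left(597 + 6 \left(-10\right)^{2}\right) - 619 \left(1 + 259 \cdot 263\right) = \left(597 + 6 \cdot 100\right) - 619 \left(1 + 68117\right) = \left(597 + 600\right) - 619 \cdot 68118 = 1197 - 42165042 = -42163845$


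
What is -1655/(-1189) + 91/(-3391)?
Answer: 5503906/4031899 ≈ 1.3651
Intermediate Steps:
-1655/(-1189) + 91/(-3391) = -1655*(-1/1189) + 91*(-1/3391) = 1655/1189 - 91/3391 = 5503906/4031899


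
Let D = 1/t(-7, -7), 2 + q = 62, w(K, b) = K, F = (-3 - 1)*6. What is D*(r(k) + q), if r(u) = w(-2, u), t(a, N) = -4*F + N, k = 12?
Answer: 58/89 ≈ 0.65169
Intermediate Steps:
F = -24 (F = -4*6 = -24)
q = 60 (q = -2 + 62 = 60)
t(a, N) = 96 + N (t(a, N) = -4*(-24) + N = 96 + N)
r(u) = -2
D = 1/89 (D = 1/(96 - 7) = 1/89 ≈ 0.011236)
D*(r(k) + q) = (-2 + 60)/89 = (1/89)*58 = 58/89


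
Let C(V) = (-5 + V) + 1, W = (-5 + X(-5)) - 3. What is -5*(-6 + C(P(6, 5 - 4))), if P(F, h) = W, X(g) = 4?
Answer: 70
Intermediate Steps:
W = -4 (W = (-5 + 4) - 3 = -1 - 3 = -4)
P(F, h) = -4
C(V) = -4 + V
-5*(-6 + C(P(6, 5 - 4))) = -5*(-6 + (-4 - 4)) = -5*(-6 - 8) = -5*(-14) = 70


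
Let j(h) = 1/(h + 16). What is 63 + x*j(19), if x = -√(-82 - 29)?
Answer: 63 - I*√111/35 ≈ 63.0 - 0.30102*I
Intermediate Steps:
j(h) = 1/(16 + h)
x = -I*√111 (x = -√(-111) = -I*√111 ≈ -10.536*I)
63 + x*j(19) = 63 + (-I*√111)/(16 + 19) = 63 - I*√111/35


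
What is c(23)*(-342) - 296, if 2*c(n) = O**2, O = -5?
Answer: -4571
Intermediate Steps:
c(n) = 25/2 (c(n) = (1/2)*(-5)**2 = (1/2)*25 = 25/2)
c(23)*(-342) - 296 = (25/2)*(-342) - 296 = -4275 - 296 = -4571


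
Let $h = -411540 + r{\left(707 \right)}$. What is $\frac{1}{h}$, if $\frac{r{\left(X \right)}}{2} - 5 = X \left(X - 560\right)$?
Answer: $- \frac{1}{203672} \approx -4.9099 \cdot 10^{-6}$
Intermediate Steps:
$r{\left(X \right)} = 10 + 2 X \left(-560 + X\right)$ ($r{\left(X \right)} = 10 + 2 X \left(X - 560\right) = 10 + 2 X \left(-560 + X\right)$)
$h = -203672$ ($h = -411540 + \left(10 - 791840 + 2 \cdot 707^{2}\right) = -411540 + \left(10 - 791840 + 2 \cdot 499849\right) = -411540 + \left(10 - 791840 + 999698\right) = -411540 + 207868 = -203672$)
$\frac{1}{h} = \frac{1}{-203672} = - \frac{1}{203672}$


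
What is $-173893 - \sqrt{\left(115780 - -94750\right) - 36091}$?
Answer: $-173893 - \sqrt{174439} \approx -1.7431 \cdot 10^{5}$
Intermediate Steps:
$-173893 - \sqrt{\left(115780 - -94750\right) - 36091} = -173893 - \sqrt{\left(115780 + 94750\right) - 36091} = -173893 - \sqrt{210530 - 36091} = -173893 - \sqrt{174439}$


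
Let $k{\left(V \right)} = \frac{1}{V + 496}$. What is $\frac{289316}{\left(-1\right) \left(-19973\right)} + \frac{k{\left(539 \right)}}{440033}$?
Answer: $\frac{131764388007953}{9096386377815} \approx 14.485$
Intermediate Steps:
$k{\left(V \right)} = \frac{1}{496 + V}$
$\frac{289316}{\left(-1\right) \left(-19973\right)} + \frac{k{\left(539 \right)}}{440033} = \frac{289316}{\left(-1\right) \left(-19973\right)} + \frac{1}{\left(496 + 539\right) 440033} = \frac{289316}{19973} + \frac{1}{1035} \cdot \frac{1}{440033} = 289316 \cdot \frac{1}{19973} + \frac{1}{1035} \cdot \frac{1}{440033} = \frac{289316}{19973} + \frac{1}{455434155} = \frac{131764388007953}{9096386377815}$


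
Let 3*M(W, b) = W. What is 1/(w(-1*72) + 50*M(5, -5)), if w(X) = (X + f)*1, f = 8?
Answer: 3/58 ≈ 0.051724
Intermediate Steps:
M(W, b) = W/3
w(X) = 8 + X (w(X) = (X + 8)*1 = (8 + X)*1 = 8 + X)
1/(w(-1*72) + 50*M(5, -5)) = 1/((8 - 1*72) + 50*((⅓)*5)) = 1/((8 - 72) + 50*(5/3)) = 1/(-64 + 250/3) = 1/(58/3) = 3/58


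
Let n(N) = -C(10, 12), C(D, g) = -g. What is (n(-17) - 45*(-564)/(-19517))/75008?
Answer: 26103/182991392 ≈ 0.00014265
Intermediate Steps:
n(N) = 12 (n(N) = -(-1)*12 = -1*(-12) = 12)
(n(-17) - 45*(-564)/(-19517))/75008 = (12 - 45*(-564)/(-19517))/75008 = (12 + 25380*(-1/19517))*(1/75008) = (12 - 25380/19517)*(1/75008) = (208824/19517)*(1/75008) = 26103/182991392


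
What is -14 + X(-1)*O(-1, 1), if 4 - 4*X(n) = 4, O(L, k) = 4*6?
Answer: -14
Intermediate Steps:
O(L, k) = 24
X(n) = 0 (X(n) = 1 - ¼*4 = 1 - 1 = 0)
-14 + X(-1)*O(-1, 1) = -14 + 0*24 = -14 + 0 = -14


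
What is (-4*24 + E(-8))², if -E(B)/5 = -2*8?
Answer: 256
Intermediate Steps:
E(B) = 80 (E(B) = -(-10)*8 = -5*(-16) = 80)
(-4*24 + E(-8))² = (-4*24 + 80)² = (-96 + 80)² = (-16)² = 256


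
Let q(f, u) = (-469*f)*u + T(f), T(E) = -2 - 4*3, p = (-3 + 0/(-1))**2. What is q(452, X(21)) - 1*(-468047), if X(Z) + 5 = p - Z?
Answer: 4071829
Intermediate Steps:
p = 9 (p = (-3 + 0*(-1))**2 = (-3 + 0)**2 = (-3)**2 = 9)
T(E) = -14 (T(E) = -2 - 12 = -14)
X(Z) = 4 - Z (X(Z) = -5 + (9 - Z) = 4 - Z)
q(f, u) = -14 - 469*f*u (q(f, u) = (-469*f)*u - 14 = -469*f*u - 14 = -14 - 469*f*u)
q(452, X(21)) - 1*(-468047) = (-14 - 469*452*(4 - 1*21)) - 1*(-468047) = (-14 - 469*452*(4 - 21)) + 468047 = (-14 - 469*452*(-17)) + 468047 = (-14 + 3603796) + 468047 = 3603782 + 468047 = 4071829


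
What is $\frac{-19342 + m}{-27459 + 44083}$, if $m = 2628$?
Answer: $- \frac{8357}{8312} \approx -1.0054$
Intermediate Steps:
$\frac{-19342 + m}{-27459 + 44083} = \frac{-19342 + 2628}{-27459 + 44083} = - \frac{16714}{16624} = \left(-16714\right) \frac{1}{16624} = - \frac{8357}{8312}$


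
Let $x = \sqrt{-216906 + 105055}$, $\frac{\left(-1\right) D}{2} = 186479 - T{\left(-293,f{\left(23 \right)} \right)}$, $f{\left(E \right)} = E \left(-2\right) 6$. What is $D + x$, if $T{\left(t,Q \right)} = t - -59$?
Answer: $-373426 + i \sqrt{111851} \approx -3.7343 \cdot 10^{5} + 334.44 i$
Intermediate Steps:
$f{\left(E \right)} = - 12 E$ ($f{\left(E \right)} = - 2 E 6 = - 12 E$)
$T{\left(t,Q \right)} = 59 + t$ ($T{\left(t,Q \right)} = t + 59 = 59 + t$)
$D = -373426$ ($D = - 2 \left(186479 - \left(59 - 293\right)\right) = - 2 \left(186479 - -234\right) = - 2 \left(186479 + 234\right) = \left(-2\right) 186713 = -373426$)
$x = i \sqrt{111851}$ ($x = \sqrt{-111851} = i \sqrt{111851} \approx 334.44 i$)
$D + x = -373426 + i \sqrt{111851}$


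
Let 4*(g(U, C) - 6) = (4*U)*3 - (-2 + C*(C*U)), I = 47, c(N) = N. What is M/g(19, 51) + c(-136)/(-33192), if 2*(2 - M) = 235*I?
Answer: 92454023/203985585 ≈ 0.45324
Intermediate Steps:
g(U, C) = 13/2 + 3*U - U*C²/4 (g(U, C) = 6 + ((4*U)*3 - (-2 + C*(C*U)))/4 = 6 + (12*U - (-2 + U*C²))/4 = 6 + (12*U + (2 - U*C²))/4 = 6 + (2 + 12*U - U*C²)/4 = 6 + (½ + 3*U - U*C²/4) = 13/2 + 3*U - U*C²/4)
M = -11041/2 (M = 2 - 235*47/2 = 2 - ½*11045 = 2 - 11045/2 = -11041/2 ≈ -5520.5)
M/g(19, 51) + c(-136)/(-33192) = -11041/(2*(13/2 + 3*19 - ¼*19*51²)) - 136/(-33192) = -11041/(2*(13/2 + 57 - ¼*19*2601)) - 136*(-1/33192) = -11041/(2*(13/2 + 57 - 49419/4)) + 17/4149 = -11041/(2*(-49165/4)) + 17/4149 = -11041/2*(-4/49165) + 17/4149 = 22082/49165 + 17/4149 = 92454023/203985585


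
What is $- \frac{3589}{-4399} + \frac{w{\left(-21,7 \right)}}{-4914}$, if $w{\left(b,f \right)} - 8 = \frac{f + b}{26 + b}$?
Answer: $\frac{3387206}{4157055} \approx 0.81481$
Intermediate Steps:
$w{\left(b,f \right)} = 8 + \frac{b + f}{26 + b}$ ($w{\left(b,f \right)} = 8 + \frac{f + b}{26 + b} = 8 + \frac{b + f}{26 + b}$)
$- \frac{3589}{-4399} + \frac{w{\left(-21,7 \right)}}{-4914} = - \frac{3589}{-4399} + \frac{\frac{1}{26 - 21} \left(208 + 7 + 9 \left(-21\right)\right)}{-4914} = \left(-3589\right) \left(- \frac{1}{4399}\right) + \frac{208 + 7 - 189}{5} \left(- \frac{1}{4914}\right) = \frac{3589}{4399} + \frac{1}{5} \cdot 26 \left(- \frac{1}{4914}\right) = \frac{3589}{4399} + \frac{26}{5} \left(- \frac{1}{4914}\right) = \frac{3589}{4399} - \frac{1}{945} = \frac{3387206}{4157055}$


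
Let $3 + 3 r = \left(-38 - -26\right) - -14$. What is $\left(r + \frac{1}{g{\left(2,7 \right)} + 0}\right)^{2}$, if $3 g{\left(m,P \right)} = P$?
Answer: $\frac{4}{441} \approx 0.0090703$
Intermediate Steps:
$g{\left(m,P \right)} = \frac{P}{3}$
$r = - \frac{1}{3}$ ($r = -1 + \frac{\left(-38 - -26\right) - -14}{3} = -1 + \frac{\left(-38 + 26\right) + 14}{3} = -1 + \frac{-12 + 14}{3} = -1 + \frac{1}{3} \cdot 2 = -1 + \frac{2}{3} = - \frac{1}{3} \approx -0.33333$)
$\left(r + \frac{1}{g{\left(2,7 \right)} + 0}\right)^{2} = \left(- \frac{1}{3} + \frac{1}{\frac{1}{3} \cdot 7 + 0}\right)^{2} = \left(- \frac{1}{3} + \frac{1}{\frac{7}{3} + 0}\right)^{2} = \left(- \frac{1}{3} + \frac{1}{\frac{7}{3}}\right)^{2} = \left(- \frac{1}{3} + \frac{3}{7}\right)^{2} = \left(\frac{2}{21}\right)^{2} = \frac{4}{441}$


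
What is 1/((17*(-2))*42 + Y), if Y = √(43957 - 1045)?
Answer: -119/166356 - √298/166356 ≈ -0.00081910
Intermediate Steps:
Y = 12*√298 (Y = √42912 = 12*√298 ≈ 207.15)
1/((17*(-2))*42 + Y) = 1/((17*(-2))*42 + 12*√298) = 1/(-34*42 + 12*√298) = 1/(-1428 + 12*√298)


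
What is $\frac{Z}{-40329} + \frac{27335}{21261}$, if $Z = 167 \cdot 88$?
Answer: $\frac{263313853}{285811623} \approx 0.92128$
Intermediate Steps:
$Z = 14696$
$\frac{Z}{-40329} + \frac{27335}{21261} = \frac{14696}{-40329} + \frac{27335}{21261} = 14696 \left(- \frac{1}{40329}\right) + 27335 \cdot \frac{1}{21261} = - \frac{14696}{40329} + \frac{27335}{21261} = \frac{263313853}{285811623}$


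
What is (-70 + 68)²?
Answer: 4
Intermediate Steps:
(-70 + 68)² = (-2)² = 4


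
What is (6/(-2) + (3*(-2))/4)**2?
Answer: 81/4 ≈ 20.250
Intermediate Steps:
(6/(-2) + (3*(-2))/4)**2 = (6*(-1/2) - 6*1/4)**2 = (-3 - 3/2)**2 = (-9/2)**2 = 81/4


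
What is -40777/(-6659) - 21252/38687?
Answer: 130547521/23419703 ≈ 5.5743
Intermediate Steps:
-40777/(-6659) - 21252/38687 = -40777*(-1/6659) - 21252*1/38687 = 40777/6659 - 1932/3517 = 130547521/23419703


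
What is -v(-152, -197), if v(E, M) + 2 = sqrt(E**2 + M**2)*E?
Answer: 2 + 152*sqrt(61913) ≈ 37823.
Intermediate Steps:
v(E, M) = -2 + E*sqrt(E**2 + M**2) (v(E, M) = -2 + sqrt(E**2 + M**2)*E = -2 + E*sqrt(E**2 + M**2))
-v(-152, -197) = -(-2 - 152*sqrt((-152)**2 + (-197)**2)) = -(-2 - 152*sqrt(23104 + 38809)) = -(-2 - 152*sqrt(61913)) = 2 + 152*sqrt(61913)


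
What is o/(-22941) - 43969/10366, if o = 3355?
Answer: -1043470759/237806406 ≈ -4.3879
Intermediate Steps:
o/(-22941) - 43969/10366 = 3355/(-22941) - 43969/10366 = 3355*(-1/22941) - 43969*1/10366 = -3355/22941 - 43969/10366 = -1043470759/237806406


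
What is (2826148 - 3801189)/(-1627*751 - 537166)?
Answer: 975041/1759043 ≈ 0.55430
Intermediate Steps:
(2826148 - 3801189)/(-1627*751 - 537166) = -975041/(-1221877 - 537166) = -975041/(-1759043) = -975041*(-1/1759043) = 975041/1759043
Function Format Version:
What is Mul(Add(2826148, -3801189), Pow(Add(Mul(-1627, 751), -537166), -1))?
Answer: Rational(975041, 1759043) ≈ 0.55430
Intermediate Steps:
Mul(Add(2826148, -3801189), Pow(Add(Mul(-1627, 751), -537166), -1)) = Mul(-975041, Pow(Add(-1221877, -537166), -1)) = Mul(-975041, Pow(-1759043, -1)) = Mul(-975041, Rational(-1, 1759043)) = Rational(975041, 1759043)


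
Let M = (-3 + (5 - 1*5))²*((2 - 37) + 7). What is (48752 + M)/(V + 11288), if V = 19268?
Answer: 12125/7639 ≈ 1.5872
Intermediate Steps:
M = -252 (M = (-3 + (5 - 5))²*(-35 + 7) = (-3 + 0)²*(-28) = (-3)²*(-28) = 9*(-28) = -252)
(48752 + M)/(V + 11288) = (48752 - 252)/(19268 + 11288) = 48500/30556 = 48500*(1/30556) = 12125/7639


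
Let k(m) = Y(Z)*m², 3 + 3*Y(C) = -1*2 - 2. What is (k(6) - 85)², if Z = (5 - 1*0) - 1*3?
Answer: 28561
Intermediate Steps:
Z = 2 (Z = (5 + 0) - 3 = 5 - 3 = 2)
Y(C) = -7/3 (Y(C) = -1 + (-1*2 - 2)/3 = -1 + (-2 - 2)/3 = -1 + (⅓)*(-4) = -1 - 4/3 = -7/3)
k(m) = -7*m²/3
(k(6) - 85)² = (-7/3*6² - 85)² = (-7/3*36 - 85)² = (-84 - 85)² = (-169)² = 28561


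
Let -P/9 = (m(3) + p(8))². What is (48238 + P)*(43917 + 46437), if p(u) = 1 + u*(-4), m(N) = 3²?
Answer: 3964914228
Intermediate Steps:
m(N) = 9
p(u) = 1 - 4*u
P = -4356 (P = -9*(9 + (1 - 4*8))² = -9*(9 + (1 - 32))² = -9*(9 - 31)² = -9*(-22)² = -9*484 = -4356)
(48238 + P)*(43917 + 46437) = (48238 - 4356)*(43917 + 46437) = 43882*90354 = 3964914228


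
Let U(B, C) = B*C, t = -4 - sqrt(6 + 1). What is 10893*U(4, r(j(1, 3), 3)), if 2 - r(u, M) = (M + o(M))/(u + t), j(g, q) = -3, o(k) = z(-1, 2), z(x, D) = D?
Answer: 123454 - 36310*sqrt(7)/7 ≈ 1.0973e+5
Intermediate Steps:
o(k) = 2
t = -4 - sqrt(7) ≈ -6.6458
r(u, M) = 2 - (2 + M)/(-4 + u - sqrt(7)) (r(u, M) = 2 - (M + 2)/(u + (-4 - sqrt(7))) = 2 - (2 + M)/(-4 + u - sqrt(7)))
10893*U(4, r(j(1, 3), 3)) = 10893*(4*((10 + 3 - 2*(-3) + 2*sqrt(7))/(4 + sqrt(7) - 1*(-3)))) = 10893*(4*((10 + 3 + 6 + 2*sqrt(7))/(4 + sqrt(7) + 3))) = 10893*(4*((19 + 2*sqrt(7))/(7 + sqrt(7)))) = 10893*(4*(19 + 2*sqrt(7))/(7 + sqrt(7))) = 43572*(19 + 2*sqrt(7))/(7 + sqrt(7))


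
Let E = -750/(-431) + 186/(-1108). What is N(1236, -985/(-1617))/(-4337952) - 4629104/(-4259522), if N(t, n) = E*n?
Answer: 61533001739911750449/56620293664811474752 ≈ 1.0868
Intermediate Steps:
E = 375417/238774 (E = -750*(-1/431) + 186*(-1/1108) = 750/431 - 93/554 = 375417/238774 ≈ 1.5723)
N(t, n) = 375417*n/238774
N(1236, -985/(-1617))/(-4337952) - 4629104/(-4259522) = (375417*(-985/(-1617))/238774)/(-4337952) - 4629104/(-4259522) = (375417*(-985*(-1/1617))/238774)*(-1/4337952) - 4629104*(-1/4259522) = ((375417/238774)*(985/1617))*(-1/4337952) + 2314552/2129761 = (17608845/18385598)*(-1/4337952) + 2314552/2129761 = -5869615/26585280538432 + 2314552/2129761 = 61533001739911750449/56620293664811474752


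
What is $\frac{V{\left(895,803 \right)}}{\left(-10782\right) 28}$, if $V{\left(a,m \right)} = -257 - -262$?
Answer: $- \frac{5}{301896} \approx -1.6562 \cdot 10^{-5}$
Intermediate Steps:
$V{\left(a,m \right)} = 5$ ($V{\left(a,m \right)} = -257 + 262 = 5$)
$\frac{V{\left(895,803 \right)}}{\left(-10782\right) 28} = \frac{5}{\left(-10782\right) 28} = \frac{5}{-301896} = 5 \left(- \frac{1}{301896}\right) = - \frac{5}{301896}$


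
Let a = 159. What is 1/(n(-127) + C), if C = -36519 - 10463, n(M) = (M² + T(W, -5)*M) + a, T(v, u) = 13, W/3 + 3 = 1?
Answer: -1/32345 ≈ -3.0917e-5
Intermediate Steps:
W = -6 (W = -9 + 3*1 = -9 + 3 = -6)
n(M) = 159 + M² + 13*M (n(M) = (M² + 13*M) + 159 = 159 + M² + 13*M)
C = -46982
1/(n(-127) + C) = 1/((159 + (-127)² + 13*(-127)) - 46982) = 1/((159 + 16129 - 1651) - 46982) = 1/(14637 - 46982) = 1/(-32345) = -1/32345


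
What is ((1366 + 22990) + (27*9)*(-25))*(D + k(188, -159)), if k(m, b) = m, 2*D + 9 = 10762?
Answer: 203449249/2 ≈ 1.0172e+8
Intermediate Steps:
D = 10753/2 (D = -9/2 + (½)*10762 = -9/2 + 5381 = 10753/2 ≈ 5376.5)
((1366 + 22990) + (27*9)*(-25))*(D + k(188, -159)) = ((1366 + 22990) + (27*9)*(-25))*(10753/2 + 188) = (24356 + 243*(-25))*(11129/2) = (24356 - 6075)*(11129/2) = 18281*(11129/2) = 203449249/2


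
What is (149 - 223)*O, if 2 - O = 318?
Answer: 23384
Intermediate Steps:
O = -316 (O = 2 - 1*318 = 2 - 318 = -316)
(149 - 223)*O = (149 - 223)*(-316) = -74*(-316) = 23384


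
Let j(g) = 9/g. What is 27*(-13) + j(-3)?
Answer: -354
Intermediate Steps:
27*(-13) + j(-3) = 27*(-13) + 9/(-3) = -351 + 9*(-⅓) = -351 - 3 = -354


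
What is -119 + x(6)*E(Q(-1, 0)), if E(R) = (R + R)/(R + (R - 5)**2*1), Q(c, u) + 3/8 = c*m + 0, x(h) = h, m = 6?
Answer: -941783/7873 ≈ -119.62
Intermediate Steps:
Q(c, u) = -3/8 + 6*c (Q(c, u) = -3/8 + (c*6 + 0) = -3/8 + (6*c + 0) = -3/8 + 6*c)
E(R) = 2*R/(R + (-5 + R)**2) (E(R) = (2*R)/(R + (-5 + R)**2*1) = (2*R)/(R + (-5 + R)**2) = 2*R/(R + (-5 + R)**2))
-119 + x(6)*E(Q(-1, 0)) = -119 + 6*(2*(-3/8 + 6*(-1))/((-3/8 + 6*(-1)) + (-5 + (-3/8 + 6*(-1)))**2)) = -119 + 6*(2*(-3/8 - 6)/((-3/8 - 6) + (-5 + (-3/8 - 6))**2)) = -119 + 6*(2*(-51/8)/(-51/8 + (-5 - 51/8)**2)) = -119 + 6*(2*(-51/8)/(-51/8 + (-91/8)**2)) = -119 + 6*(2*(-51/8)/(-51/8 + 8281/64)) = -119 + 6*(2*(-51/8)/(7873/64)) = -119 + 6*(2*(-51/8)*(64/7873)) = -119 + 6*(-816/7873) = -119 - 4896/7873 = -941783/7873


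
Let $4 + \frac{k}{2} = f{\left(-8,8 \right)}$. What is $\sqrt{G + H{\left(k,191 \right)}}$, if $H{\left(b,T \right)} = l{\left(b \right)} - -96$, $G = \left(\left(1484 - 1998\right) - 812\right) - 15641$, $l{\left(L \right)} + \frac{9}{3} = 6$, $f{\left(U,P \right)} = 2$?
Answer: $2 i \sqrt{4217} \approx 129.88 i$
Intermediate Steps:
$l{\left(L \right)} = 3$ ($l{\left(L \right)} = -3 + 6 = 3$)
$k = -4$ ($k = -8 + 2 \cdot 2 = -8 + 4 = -4$)
$G = -16967$ ($G = \left(-514 - 812\right) - 15641 = -1326 - 15641 = -16967$)
$H{\left(b,T \right)} = 99$ ($H{\left(b,T \right)} = 3 - -96 = 3 + 96 = 99$)
$\sqrt{G + H{\left(k,191 \right)}} = \sqrt{-16967 + 99} = \sqrt{-16868} = 2 i \sqrt{4217}$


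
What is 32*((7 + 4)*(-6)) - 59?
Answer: -2171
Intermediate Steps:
32*((7 + 4)*(-6)) - 59 = 32*(11*(-6)) - 59 = 32*(-66) - 59 = -2112 - 59 = -2171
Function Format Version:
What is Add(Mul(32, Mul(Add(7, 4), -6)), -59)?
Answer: -2171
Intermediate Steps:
Add(Mul(32, Mul(Add(7, 4), -6)), -59) = Add(Mul(32, Mul(11, -6)), -59) = Add(Mul(32, -66), -59) = Add(-2112, -59) = -2171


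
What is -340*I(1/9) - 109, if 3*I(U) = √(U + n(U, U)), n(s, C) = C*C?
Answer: -109 - 340*√10/27 ≈ -148.82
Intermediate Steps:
n(s, C) = C²
I(U) = √(U + U²)/3
-340*I(1/9) - 109 = -340*√((1 + 1/9)/9)/3 - 109 = -340*√((1 + ⅑)/9)/3 - 109 = -340*√((⅑)*(10/9))/3 - 109 = -340*√(10/81)/3 - 109 = -340*√10/9/3 - 109 = -340*√10/27 - 109 = -109 - 340*√10/27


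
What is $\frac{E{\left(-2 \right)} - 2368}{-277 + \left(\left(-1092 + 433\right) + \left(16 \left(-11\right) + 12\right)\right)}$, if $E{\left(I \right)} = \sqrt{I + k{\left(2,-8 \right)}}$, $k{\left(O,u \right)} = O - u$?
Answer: $\frac{592}{275} - \frac{\sqrt{2}}{550} \approx 2.1502$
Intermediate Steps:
$E{\left(I \right)} = \sqrt{10 + I}$ ($E{\left(I \right)} = \sqrt{I + \left(2 - -8\right)} = \sqrt{I + \left(2 + 8\right)} = \sqrt{I + 10} = \sqrt{10 + I}$)
$\frac{E{\left(-2 \right)} - 2368}{-277 + \left(\left(-1092 + 433\right) + \left(16 \left(-11\right) + 12\right)\right)} = \frac{\sqrt{10 - 2} - 2368}{-277 + \left(\left(-1092 + 433\right) + \left(16 \left(-11\right) + 12\right)\right)} = \frac{\sqrt{8} - 2368}{-277 + \left(-659 + \left(-176 + 12\right)\right)} = \frac{2 \sqrt{2} - 2368}{-277 - 823} = \frac{-2368 + 2 \sqrt{2}}{-277 - 823} = \frac{-2368 + 2 \sqrt{2}}{-1100} = \left(-2368 + 2 \sqrt{2}\right) \left(- \frac{1}{1100}\right) = \frac{592}{275} - \frac{\sqrt{2}}{550}$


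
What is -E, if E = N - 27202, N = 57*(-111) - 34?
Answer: 33563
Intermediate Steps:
N = -6361 (N = -6327 - 34 = -6361)
E = -33563 (E = -6361 - 27202 = -33563)
-E = -1*(-33563) = 33563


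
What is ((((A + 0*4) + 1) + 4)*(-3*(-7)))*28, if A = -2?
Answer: 1764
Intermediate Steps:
((((A + 0*4) + 1) + 4)*(-3*(-7)))*28 = ((((-2 + 0*4) + 1) + 4)*(-3*(-7)))*28 = ((((-2 + 0) + 1) + 4)*21)*28 = (((-2 + 1) + 4)*21)*28 = ((-1 + 4)*21)*28 = (3*21)*28 = 63*28 = 1764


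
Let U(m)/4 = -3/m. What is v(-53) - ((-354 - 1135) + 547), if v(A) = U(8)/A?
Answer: 99855/106 ≈ 942.03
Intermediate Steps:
U(m) = -12/m (U(m) = 4*(-3/m) = -12/m)
v(A) = -3/(2*A) (v(A) = (-12/8)/A = (-12*⅛)/A = -3/(2*A))
v(-53) - ((-354 - 1135) + 547) = -3/2/(-53) - ((-354 - 1135) + 547) = -3/2*(-1/53) - (-1489 + 547) = 3/106 - 1*(-942) = 3/106 + 942 = 99855/106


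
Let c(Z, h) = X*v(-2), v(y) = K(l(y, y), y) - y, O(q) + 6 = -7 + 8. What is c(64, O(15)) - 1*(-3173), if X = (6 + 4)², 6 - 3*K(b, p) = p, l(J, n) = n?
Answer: 10919/3 ≈ 3639.7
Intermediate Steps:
O(q) = -5 (O(q) = -6 + (-7 + 8) = -6 + 1 = -5)
K(b, p) = 2 - p/3
X = 100 (X = 10² = 100)
v(y) = 2 - 4*y/3 (v(y) = (2 - y/3) - y = 2 - 4*y/3)
c(Z, h) = 1400/3 (c(Z, h) = 100*(2 - 4/3*(-2)) = 100*(2 + 8/3) = 100*(14/3) = 1400/3)
c(64, O(15)) - 1*(-3173) = 1400/3 - 1*(-3173) = 1400/3 + 3173 = 10919/3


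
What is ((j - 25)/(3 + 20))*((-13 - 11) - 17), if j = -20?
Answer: 1845/23 ≈ 80.217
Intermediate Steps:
((j - 25)/(3 + 20))*((-13 - 11) - 17) = ((-20 - 25)/(3 + 20))*((-13 - 11) - 17) = (-45/23)*(-24 - 17) = -45*1/23*(-41) = -45/23*(-41) = 1845/23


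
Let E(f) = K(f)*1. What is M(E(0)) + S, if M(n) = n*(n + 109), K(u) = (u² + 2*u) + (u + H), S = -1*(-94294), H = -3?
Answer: 93976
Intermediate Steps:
S = 94294
K(u) = -3 + u² + 3*u (K(u) = (u² + 2*u) + (u - 3) = (u² + 2*u) + (-3 + u) = -3 + u² + 3*u)
E(f) = -3 + f² + 3*f (E(f) = (-3 + f² + 3*f)*1 = -3 + f² + 3*f)
M(n) = n*(109 + n)
M(E(0)) + S = (-3 + 0² + 3*0)*(109 + (-3 + 0² + 3*0)) + 94294 = (-3 + 0 + 0)*(109 + (-3 + 0 + 0)) + 94294 = -3*(109 - 3) + 94294 = -3*106 + 94294 = -318 + 94294 = 93976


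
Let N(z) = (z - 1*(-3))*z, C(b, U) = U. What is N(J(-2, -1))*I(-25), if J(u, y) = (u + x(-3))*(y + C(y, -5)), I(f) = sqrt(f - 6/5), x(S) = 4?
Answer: 108*I*sqrt(655)/5 ≈ 552.81*I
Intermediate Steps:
I(f) = sqrt(-6/5 + f) (I(f) = sqrt(f - 6*1/5) = sqrt(f - 6/5) = sqrt(-6/5 + f))
J(u, y) = (-5 + y)*(4 + u) (J(u, y) = (u + 4)*(y - 5) = (4 + u)*(-5 + y) = (-5 + y)*(4 + u))
N(z) = z*(3 + z) (N(z) = (z + 3)*z = (3 + z)*z = z*(3 + z))
N(J(-2, -1))*I(-25) = ((-20 - 5*(-2) + 4*(-1) - 2*(-1))*(3 + (-20 - 5*(-2) + 4*(-1) - 2*(-1))))*(sqrt(-30 + 25*(-25))/5) = ((-20 + 10 - 4 + 2)*(3 + (-20 + 10 - 4 + 2)))*(sqrt(-30 - 625)/5) = (-12*(3 - 12))*(sqrt(-655)/5) = (-12*(-9))*((I*sqrt(655))/5) = 108*(I*sqrt(655)/5) = 108*I*sqrt(655)/5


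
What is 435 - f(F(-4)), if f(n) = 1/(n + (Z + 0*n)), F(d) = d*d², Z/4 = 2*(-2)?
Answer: 34801/80 ≈ 435.01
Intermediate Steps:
Z = -16 (Z = 4*(2*(-2)) = 4*(-4) = -16)
F(d) = d³
f(n) = 1/(-16 + n) (f(n) = 1/(n + (-16 + 0*n)) = 1/(n + (-16 + 0)) = 1/(n - 16) = 1/(-16 + n))
435 - f(F(-4)) = 435 - 1/(-16 + (-4)³) = 435 - 1/(-16 - 64) = 435 - 1/(-80) = 435 - 1*(-1/80) = 435 + 1/80 = 34801/80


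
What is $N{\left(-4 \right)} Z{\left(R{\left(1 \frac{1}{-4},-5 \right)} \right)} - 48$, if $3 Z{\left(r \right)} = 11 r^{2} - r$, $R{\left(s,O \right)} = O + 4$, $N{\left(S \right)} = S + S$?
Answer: $-80$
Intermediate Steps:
$N{\left(S \right)} = 2 S$
$R{\left(s,O \right)} = 4 + O$
$Z{\left(r \right)} = - \frac{r}{3} + \frac{11 r^{2}}{3}$ ($Z{\left(r \right)} = \frac{11 r^{2} - r}{3} = \frac{- r + 11 r^{2}}{3} = - \frac{r}{3} + \frac{11 r^{2}}{3}$)
$N{\left(-4 \right)} Z{\left(R{\left(1 \frac{1}{-4},-5 \right)} \right)} - 48 = 2 \left(-4\right) \frac{\left(4 - 5\right) \left(-1 + 11 \left(4 - 5\right)\right)}{3} - 48 = - 8 \cdot \frac{1}{3} \left(-1\right) \left(-1 + 11 \left(-1\right)\right) - 48 = - 8 \cdot \frac{1}{3} \left(-1\right) \left(-1 - 11\right) - 48 = - 8 \cdot \frac{1}{3} \left(-1\right) \left(-12\right) - 48 = \left(-8\right) 4 - 48 = -32 - 48 = -80$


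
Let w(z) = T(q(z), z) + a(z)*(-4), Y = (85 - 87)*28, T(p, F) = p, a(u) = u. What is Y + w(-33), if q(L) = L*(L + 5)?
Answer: 1000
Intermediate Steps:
q(L) = L*(5 + L)
Y = -56 (Y = -2*28 = -56)
w(z) = -4*z + z*(5 + z) (w(z) = z*(5 + z) + z*(-4) = z*(5 + z) - 4*z = -4*z + z*(5 + z))
Y + w(-33) = -56 - 33*(1 - 33) = -56 - 33*(-32) = -56 + 1056 = 1000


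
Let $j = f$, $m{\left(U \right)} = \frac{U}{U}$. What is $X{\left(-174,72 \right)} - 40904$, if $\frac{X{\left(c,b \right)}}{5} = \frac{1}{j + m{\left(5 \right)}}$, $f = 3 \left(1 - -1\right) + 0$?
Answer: $- \frac{286323}{7} \approx -40903.0$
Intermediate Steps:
$f = 6$ ($f = 3 \left(1 + 1\right) + 0 = 3 \cdot 2 + 0 = 6 + 0 = 6$)
$m{\left(U \right)} = 1$
$j = 6$
$X{\left(c,b \right)} = \frac{5}{7}$ ($X{\left(c,b \right)} = \frac{5}{6 + 1} = \frac{5}{7}$)
$X{\left(-174,72 \right)} - 40904 = \frac{5}{7} - 40904 = - \frac{286323}{7}$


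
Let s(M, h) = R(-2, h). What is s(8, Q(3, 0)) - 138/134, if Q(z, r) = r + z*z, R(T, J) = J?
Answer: 534/67 ≈ 7.9701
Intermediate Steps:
Q(z, r) = r + z²
s(M, h) = h
s(8, Q(3, 0)) - 138/134 = (0 + 3²) - 138/134 = (0 + 9) - 138*1/134 = 9 - 69/67 = 534/67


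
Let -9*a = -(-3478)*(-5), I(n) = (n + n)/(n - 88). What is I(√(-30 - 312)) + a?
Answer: 70310848/36387 - 264*I*√38/4043 ≈ 1932.3 - 0.40252*I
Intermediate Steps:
I(n) = 2*n/(-88 + n) (I(n) = (2*n)/(-88 + n) = 2*n/(-88 + n))
a = 17390/9 (a = -(-94)*(-37*(-5))/9 = -(-94)*185/9 = -⅑*(-17390) = 17390/9 ≈ 1932.2)
I(√(-30 - 312)) + a = 2*√(-30 - 312)/(-88 + √(-30 - 312)) + 17390/9 = 2*√(-342)/(-88 + √(-342)) + 17390/9 = 2*(3*I*√38)/(-88 + 3*I*√38) + 17390/9 = 6*I*√38/(-88 + 3*I*√38) + 17390/9 = 17390/9 + 6*I*√38/(-88 + 3*I*√38)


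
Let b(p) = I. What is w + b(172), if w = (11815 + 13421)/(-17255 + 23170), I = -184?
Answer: -1063124/5915 ≈ -179.73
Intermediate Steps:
w = 25236/5915 ≈ 4.2664
b(p) = -184
w + b(172) = 25236/5915 - 184 = -1063124/5915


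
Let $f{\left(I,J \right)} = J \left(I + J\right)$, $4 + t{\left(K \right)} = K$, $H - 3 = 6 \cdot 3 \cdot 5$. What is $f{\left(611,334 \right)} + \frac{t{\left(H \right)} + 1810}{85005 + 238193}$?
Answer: $\frac{102010986639}{323198} \approx 3.1563 \cdot 10^{5}$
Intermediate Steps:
$H = 93$ ($H = 3 + 6 \cdot 3 \cdot 5 = 3 + 18 \cdot 5 = 3 + 90 = 93$)
$t{\left(K \right)} = -4 + K$
$f{\left(611,334 \right)} + \frac{t{\left(H \right)} + 1810}{85005 + 238193} = 334 \left(611 + 334\right) + \frac{\left(-4 + 93\right) + 1810}{85005 + 238193} = 334 \cdot 945 + \frac{89 + 1810}{323198} = 315630 + 1899 \cdot \frac{1}{323198} = 315630 + \frac{1899}{323198} = \frac{102010986639}{323198}$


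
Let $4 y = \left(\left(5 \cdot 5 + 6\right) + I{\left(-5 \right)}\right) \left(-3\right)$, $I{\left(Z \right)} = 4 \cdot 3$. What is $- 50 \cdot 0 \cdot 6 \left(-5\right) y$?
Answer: $0$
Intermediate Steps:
$I{\left(Z \right)} = 12$
$y = - \frac{129}{4}$ ($y = \frac{\left(\left(5 \cdot 5 + 6\right) + 12\right) \left(-3\right)}{4} = \frac{\left(\left(25 + 6\right) + 12\right) \left(-3\right)}{4} = \frac{\left(31 + 12\right) \left(-3\right)}{4} = \frac{43 \left(-3\right)}{4} = \frac{1}{4} \left(-129\right) = - \frac{129}{4} \approx -32.25$)
$- 50 \cdot 0 \cdot 6 \left(-5\right) y = - 50 \cdot 0 \cdot 6 \left(-5\right) \left(- \frac{129}{4}\right) = - 50 \cdot 0 \left(-5\right) \left(- \frac{129}{4}\right) = \left(-50\right) 0 \left(- \frac{129}{4}\right) = 0 \left(- \frac{129}{4}\right) = 0$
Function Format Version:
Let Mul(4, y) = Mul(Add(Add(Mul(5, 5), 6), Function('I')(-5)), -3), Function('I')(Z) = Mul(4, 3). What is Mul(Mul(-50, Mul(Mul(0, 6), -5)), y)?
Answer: 0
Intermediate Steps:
Function('I')(Z) = 12
y = Rational(-129, 4) (y = Mul(Rational(1, 4), Mul(Add(Add(Mul(5, 5), 6), 12), -3)) = Mul(Rational(1, 4), Mul(Add(Add(25, 6), 12), -3)) = Mul(Rational(1, 4), Mul(Add(31, 12), -3)) = Mul(Rational(1, 4), Mul(43, -3)) = Mul(Rational(1, 4), -129) = Rational(-129, 4) ≈ -32.250)
Mul(Mul(-50, Mul(Mul(0, 6), -5)), y) = Mul(Mul(-50, Mul(Mul(0, 6), -5)), Rational(-129, 4)) = Mul(Mul(-50, Mul(0, -5)), Rational(-129, 4)) = Mul(Mul(-50, 0), Rational(-129, 4)) = Mul(0, Rational(-129, 4)) = 0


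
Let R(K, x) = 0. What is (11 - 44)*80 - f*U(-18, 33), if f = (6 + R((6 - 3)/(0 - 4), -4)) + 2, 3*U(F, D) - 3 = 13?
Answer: -8048/3 ≈ -2682.7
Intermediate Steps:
U(F, D) = 16/3 (U(F, D) = 1 + (1/3)*13 = 1 + 13/3 = 16/3)
f = 8 (f = (6 + 0) + 2 = 6 + 2 = 8)
(11 - 44)*80 - f*U(-18, 33) = (11 - 44)*80 - 8*16/3 = -33*80 - 1*128/3 = -2640 - 128/3 = -8048/3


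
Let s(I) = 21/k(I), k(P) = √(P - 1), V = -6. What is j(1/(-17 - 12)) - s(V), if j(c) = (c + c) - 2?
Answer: -60/29 + 3*I*√7 ≈ -2.069 + 7.9373*I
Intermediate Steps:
k(P) = √(-1 + P)
j(c) = -2 + 2*c (j(c) = 2*c - 2 = -2 + 2*c)
s(I) = 21/√(-1 + I) (s(I) = 21/(√(-1 + I)) = 21/√(-1 + I))
j(1/(-17 - 12)) - s(V) = (-2 + 2/(-17 - 12)) - 21/√(-1 - 6) = (-2 + 2/(-29)) - 21/√(-7) = (-2 + 2*(-1/29)) - 21*(-I*√7/7) = (-2 - 2/29) - (-3)*I*√7 = -60/29 + 3*I*√7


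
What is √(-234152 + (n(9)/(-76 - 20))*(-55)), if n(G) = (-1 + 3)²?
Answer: I*√33717558/12 ≈ 483.89*I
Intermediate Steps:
n(G) = 4 (n(G) = 2² = 4)
√(-234152 + (n(9)/(-76 - 20))*(-55)) = √(-234152 + (4/(-76 - 20))*(-55)) = √(-234152 + (4/(-96))*(-55)) = √(-234152 - 1/96*4*(-55)) = √(-234152 - 1/24*(-55)) = √(-234152 + 55/24) = √(-5619593/24) = I*√33717558/12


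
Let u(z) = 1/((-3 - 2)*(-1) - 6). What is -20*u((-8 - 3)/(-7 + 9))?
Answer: 20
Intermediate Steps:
u(z) = -1 (u(z) = 1/(-5*(-1) - 6) = 1/(5 - 6) = 1/(-1) = -1)
-20*u((-8 - 3)/(-7 + 9)) = -20*(-1) = 20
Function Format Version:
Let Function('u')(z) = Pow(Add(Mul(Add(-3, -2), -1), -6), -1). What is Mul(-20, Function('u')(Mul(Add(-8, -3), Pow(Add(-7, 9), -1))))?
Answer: 20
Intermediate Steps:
Function('u')(z) = -1 (Function('u')(z) = Pow(Add(Mul(-5, -1), -6), -1) = Pow(Add(5, -6), -1) = Pow(-1, -1) = -1)
Mul(-20, Function('u')(Mul(Add(-8, -3), Pow(Add(-7, 9), -1)))) = Mul(-20, -1) = 20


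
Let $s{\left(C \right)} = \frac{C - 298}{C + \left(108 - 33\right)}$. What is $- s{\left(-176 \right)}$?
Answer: $- \frac{474}{101} \approx -4.6931$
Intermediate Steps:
$s{\left(C \right)} = \frac{-298 + C}{75 + C}$ ($s{\left(C \right)} = \frac{-298 + C}{C + 75} = \frac{-298 + C}{75 + C}$)
$- s{\left(-176 \right)} = - \frac{-298 - 176}{75 - 176} = - \frac{-474}{-101} = - \frac{\left(-1\right) \left(-474\right)}{101} = \left(-1\right) \frac{474}{101} = - \frac{474}{101}$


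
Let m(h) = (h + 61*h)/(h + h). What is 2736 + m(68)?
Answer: 2767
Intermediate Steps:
m(h) = 31 (m(h) = (62*h)/((2*h)) = (62*h)*(1/(2*h)) = 31)
2736 + m(68) = 2736 + 31 = 2767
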